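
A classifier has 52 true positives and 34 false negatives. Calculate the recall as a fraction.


Recall = TP / (TP + FN) = 52 / 86 = 26/43.

26/43


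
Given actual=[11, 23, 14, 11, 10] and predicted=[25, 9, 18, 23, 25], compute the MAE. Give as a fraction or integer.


MAE = (1/5) * (|11-25|=14 + |23-9|=14 + |14-18|=4 + |11-23|=12 + |10-25|=15). Sum = 59. MAE = 59/5.

59/5


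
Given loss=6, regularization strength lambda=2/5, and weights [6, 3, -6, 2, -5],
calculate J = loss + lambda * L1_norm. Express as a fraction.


L1 norm = sum(|w|) = 22. J = 6 + 2/5 * 22 = 74/5.

74/5


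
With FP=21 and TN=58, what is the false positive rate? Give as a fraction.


FPR = FP / (FP + TN) = 21 / 79 = 21/79.

21/79


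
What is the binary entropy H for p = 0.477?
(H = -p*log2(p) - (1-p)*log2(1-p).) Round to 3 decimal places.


H = -0.477*log2(0.477) - 0.523*log2(0.523) = 0.998.

0.998


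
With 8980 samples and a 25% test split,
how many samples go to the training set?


Test set = 8980 * 25% = 2245. Training set = 8980 - 2245 = 6735.

6735


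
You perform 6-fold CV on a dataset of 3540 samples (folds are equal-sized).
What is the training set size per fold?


Each validation fold has 3540/6 = 590 samples. Training set = 3540 - 590 = 2950.

2950


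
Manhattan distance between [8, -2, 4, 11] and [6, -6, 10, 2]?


d = sum of absolute differences: |8-6|=2 + |-2--6|=4 + |4-10|=6 + |11-2|=9 = 21.

21


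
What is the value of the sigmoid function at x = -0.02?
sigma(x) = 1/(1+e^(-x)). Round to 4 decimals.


sigma(-0.02) = 1/(1+e^(0.02)) = 1/(1+1.020201) = 1/2.020201 = 0.4950.

0.4950


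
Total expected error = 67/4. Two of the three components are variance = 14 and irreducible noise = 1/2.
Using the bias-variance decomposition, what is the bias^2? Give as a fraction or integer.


Total error = bias^2 + variance + irreducible noise. So bias^2 = 67/4 - 14 - 1/2 = 9/4.

9/4


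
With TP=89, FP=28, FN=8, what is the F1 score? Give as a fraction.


Precision = 89/117 = 89/117. Recall = 89/97 = 89/97. F1 = 2*P*R/(P+R) = 89/107.

89/107


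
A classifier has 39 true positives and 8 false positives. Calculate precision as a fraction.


Precision = TP / (TP + FP) = 39 / 47 = 39/47.

39/47


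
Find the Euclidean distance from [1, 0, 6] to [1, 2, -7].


d = sqrt(sum of squared differences). (1-1)^2=0, (0-2)^2=4, (6--7)^2=169. Sum = 173.

sqrt(173)


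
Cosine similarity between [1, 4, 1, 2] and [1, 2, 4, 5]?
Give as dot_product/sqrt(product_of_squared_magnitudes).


dot = 23. |a|^2 = 22, |b|^2 = 46. cos = 23/sqrt(1012).

23/sqrt(1012)


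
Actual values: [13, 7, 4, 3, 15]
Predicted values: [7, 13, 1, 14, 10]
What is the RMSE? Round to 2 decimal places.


MSE = 45.4000. RMSE = sqrt(45.4000) = 6.74.

6.74


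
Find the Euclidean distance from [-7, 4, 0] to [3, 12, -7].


d = sqrt(sum of squared differences). (-7-3)^2=100, (4-12)^2=64, (0--7)^2=49. Sum = 213.

sqrt(213)


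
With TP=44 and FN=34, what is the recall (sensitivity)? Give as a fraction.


Recall = TP / (TP + FN) = 44 / 78 = 22/39.

22/39


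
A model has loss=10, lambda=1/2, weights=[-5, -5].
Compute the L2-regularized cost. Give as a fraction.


L2 sq norm = sum(w^2) = 50. J = 10 + 1/2 * 50 = 35.

35


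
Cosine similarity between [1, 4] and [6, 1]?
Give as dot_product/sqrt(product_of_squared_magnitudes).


dot = 10. |a|^2 = 17, |b|^2 = 37. cos = 10/sqrt(629).

10/sqrt(629)


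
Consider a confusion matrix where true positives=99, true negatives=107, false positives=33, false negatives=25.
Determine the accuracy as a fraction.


Accuracy = (TP + TN) / (TP + TN + FP + FN) = (99 + 107) / 264 = 103/132.

103/132


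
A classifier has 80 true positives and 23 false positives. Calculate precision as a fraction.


Precision = TP / (TP + FP) = 80 / 103 = 80/103.

80/103


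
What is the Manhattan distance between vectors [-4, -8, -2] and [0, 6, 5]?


d = sum of absolute differences: |-4-0|=4 + |-8-6|=14 + |-2-5|=7 = 25.

25


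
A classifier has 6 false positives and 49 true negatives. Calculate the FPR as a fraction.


FPR = FP / (FP + TN) = 6 / 55 = 6/55.

6/55


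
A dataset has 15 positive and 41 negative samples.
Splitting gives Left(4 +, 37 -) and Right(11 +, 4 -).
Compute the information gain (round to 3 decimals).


H(parent) = 0.8384. H(left) = 0.4612, H(right) = 0.8366. Weighted = (41/56)*0.4612 + (15/56)*0.8366 = 0.5618. IG = 0.8384 - 0.5618 = 0.2766, which rounds to 0.277.

0.277


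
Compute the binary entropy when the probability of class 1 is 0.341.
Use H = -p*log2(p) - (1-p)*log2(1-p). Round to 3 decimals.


H = -0.341*log2(0.341) - 0.659*log2(0.659) = 0.926.

0.926


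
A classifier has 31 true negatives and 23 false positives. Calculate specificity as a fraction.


Specificity = TN / (TN + FP) = 31 / 54 = 31/54.

31/54


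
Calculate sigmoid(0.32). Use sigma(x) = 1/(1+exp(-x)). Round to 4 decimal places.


sigma(0.32) = 1/(1+e^(-0.32)) = 1/(1+0.726149) = 1/1.726149 = 0.5793.

0.5793


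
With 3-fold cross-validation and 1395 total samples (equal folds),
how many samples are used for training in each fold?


Each validation fold has 1395/3 = 465 samples. Training set = 1395 - 465 = 930.

930


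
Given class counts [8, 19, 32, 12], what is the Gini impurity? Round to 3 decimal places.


Total = 71. Proportions: 8/71, 19/71, 32/71, 12/71. sum(p_i^2) = 0.3160. Gini = 1 - 0.3160 = 0.6840, which rounds to 0.684.

0.684


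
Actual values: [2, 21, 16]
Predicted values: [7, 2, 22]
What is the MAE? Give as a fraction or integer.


MAE = (1/3) * (|2-7|=5 + |21-2|=19 + |16-22|=6). Sum = 30. MAE = 10.

10


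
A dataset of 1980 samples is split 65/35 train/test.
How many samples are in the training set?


Test set = 1980 * 35% = 693. Training set = 1980 - 693 = 1287.

1287


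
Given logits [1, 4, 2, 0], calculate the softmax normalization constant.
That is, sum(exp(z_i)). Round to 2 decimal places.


Denom = e^1=2.7183 + e^4=54.5982 + e^2=7.3891 + e^0=1.0000. Sum = 65.7056, which rounds to 65.71.

65.71


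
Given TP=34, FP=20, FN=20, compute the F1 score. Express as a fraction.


Precision = 34/54 = 17/27. Recall = 34/54 = 17/27. F1 = 2*P*R/(P+R) = 17/27.

17/27


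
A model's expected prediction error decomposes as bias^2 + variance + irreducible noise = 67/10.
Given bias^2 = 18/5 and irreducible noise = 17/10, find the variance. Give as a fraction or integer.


Total error = bias^2 + variance + irreducible noise. So variance = 67/10 - 18/5 - 17/10 = 7/5.

7/5


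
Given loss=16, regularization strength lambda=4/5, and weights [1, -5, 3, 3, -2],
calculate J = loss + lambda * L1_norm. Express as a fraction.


L1 norm = sum(|w|) = 14. J = 16 + 4/5 * 14 = 136/5.

136/5


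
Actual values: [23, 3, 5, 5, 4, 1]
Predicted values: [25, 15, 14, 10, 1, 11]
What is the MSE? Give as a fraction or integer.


MSE = (1/6) * ((23-25)^2=4 + (3-15)^2=144 + (5-14)^2=81 + (5-10)^2=25 + (4-1)^2=9 + (1-11)^2=100). Sum = 363. MSE = 121/2.

121/2


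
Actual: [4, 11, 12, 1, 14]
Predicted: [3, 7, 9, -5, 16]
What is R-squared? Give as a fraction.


Mean(y) = 42/5. SS_res = 66. SS_tot = 626/5. R^2 = 1 - 66/(626/5) = 148/313.

148/313


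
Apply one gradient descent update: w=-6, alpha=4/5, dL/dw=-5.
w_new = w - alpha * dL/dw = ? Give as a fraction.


w_new = -6 - 4/5 * -5 = -6 - -4 = -2.

-2


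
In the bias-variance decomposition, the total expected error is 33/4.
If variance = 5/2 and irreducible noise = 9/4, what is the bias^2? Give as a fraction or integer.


Total error = bias^2 + variance + irreducible noise. So bias^2 = 33/4 - 5/2 - 9/4 = 7/2.

7/2


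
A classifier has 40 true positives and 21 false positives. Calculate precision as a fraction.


Precision = TP / (TP + FP) = 40 / 61 = 40/61.

40/61


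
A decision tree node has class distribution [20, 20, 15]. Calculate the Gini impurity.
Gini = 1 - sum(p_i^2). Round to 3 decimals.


Total = 55. Proportions: 20/55, 20/55, 15/55. sum(p_i^2) = 0.3388. Gini = 1 - 0.3388 = 0.6612, which rounds to 0.661.

0.661


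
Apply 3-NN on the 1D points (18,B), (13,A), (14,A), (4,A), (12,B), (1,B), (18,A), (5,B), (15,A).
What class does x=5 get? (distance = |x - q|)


Distances: |18-5|=13, |13-5|=8, |14-5|=9, |4-5|=1, |12-5|=7, |1-5|=4, |18-5|=13, |5-5|=0, |15-5|=10. 3 nearest: (5,B), (4,A), (1,B). Counts: {'B': 2, 'A': 1}. Majority class: B.

B


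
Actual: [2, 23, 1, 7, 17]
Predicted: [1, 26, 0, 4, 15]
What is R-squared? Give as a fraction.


Mean(y) = 10. SS_res = 24. SS_tot = 372. R^2 = 1 - 24/(372) = 29/31.

29/31


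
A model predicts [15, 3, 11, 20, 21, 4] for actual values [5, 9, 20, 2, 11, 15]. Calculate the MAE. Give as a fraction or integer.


MAE = (1/6) * (|5-15|=10 + |9-3|=6 + |20-11|=9 + |2-20|=18 + |11-21|=10 + |15-4|=11). Sum = 64. MAE = 32/3.

32/3


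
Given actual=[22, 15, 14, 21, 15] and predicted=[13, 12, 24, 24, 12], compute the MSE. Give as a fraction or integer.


MSE = (1/5) * ((22-13)^2=81 + (15-12)^2=9 + (14-24)^2=100 + (21-24)^2=9 + (15-12)^2=9). Sum = 208. MSE = 208/5.

208/5


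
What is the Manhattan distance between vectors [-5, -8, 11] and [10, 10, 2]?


d = sum of absolute differences: |-5-10|=15 + |-8-10|=18 + |11-2|=9 = 42.

42


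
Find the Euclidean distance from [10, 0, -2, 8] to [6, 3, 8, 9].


d = sqrt(sum of squared differences). (10-6)^2=16, (0-3)^2=9, (-2-8)^2=100, (8-9)^2=1. Sum = 126.

sqrt(126)


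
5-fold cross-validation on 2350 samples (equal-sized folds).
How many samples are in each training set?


Each validation fold has 2350/5 = 470 samples. Training set = 2350 - 470 = 1880.

1880


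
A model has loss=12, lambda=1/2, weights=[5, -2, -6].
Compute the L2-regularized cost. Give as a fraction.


L2 sq norm = sum(w^2) = 65. J = 12 + 1/2 * 65 = 89/2.

89/2


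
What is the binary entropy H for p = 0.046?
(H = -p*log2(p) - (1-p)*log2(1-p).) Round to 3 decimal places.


H = -0.046*log2(0.046) - 0.954*log2(0.954) = 0.269.

0.269


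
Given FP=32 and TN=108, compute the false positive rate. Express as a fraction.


FPR = FP / (FP + TN) = 32 / 140 = 8/35.

8/35


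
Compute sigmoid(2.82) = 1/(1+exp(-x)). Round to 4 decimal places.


sigma(2.82) = 1/(1+e^(-2.82)) = 1/(1+0.059606) = 1/1.059606 = 0.9437.

0.9437


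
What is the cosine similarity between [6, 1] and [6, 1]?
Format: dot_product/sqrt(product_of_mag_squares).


dot = 37. |a|^2 = 37, |b|^2 = 37. cos = 37/sqrt(1369).

37/sqrt(1369)


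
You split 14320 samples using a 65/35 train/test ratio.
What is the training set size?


Test set = 14320 * 35% = 5012. Training set = 14320 - 5012 = 9308.

9308


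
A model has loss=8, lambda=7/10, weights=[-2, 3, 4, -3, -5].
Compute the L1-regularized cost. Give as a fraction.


L1 norm = sum(|w|) = 17. J = 8 + 7/10 * 17 = 199/10.

199/10


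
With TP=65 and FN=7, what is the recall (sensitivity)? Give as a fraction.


Recall = TP / (TP + FN) = 65 / 72 = 65/72.

65/72


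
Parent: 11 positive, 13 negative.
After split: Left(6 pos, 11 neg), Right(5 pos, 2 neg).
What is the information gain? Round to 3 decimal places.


H(parent) = 0.9950. H(left) = 0.9367, H(right) = 0.8631. Weighted = (17/24)*0.9367 + (7/24)*0.8631 = 0.9152. IG = 0.9950 - 0.9152 = 0.0798, which rounds to 0.080.

0.080


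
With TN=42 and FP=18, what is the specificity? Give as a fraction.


Specificity = TN / (TN + FP) = 42 / 60 = 7/10.

7/10


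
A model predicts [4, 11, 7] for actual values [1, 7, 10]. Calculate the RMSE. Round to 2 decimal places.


MSE = 11.3333. RMSE = sqrt(11.3333) = 3.37.

3.37


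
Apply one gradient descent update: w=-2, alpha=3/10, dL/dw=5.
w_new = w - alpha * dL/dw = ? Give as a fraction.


w_new = -2 - 3/10 * 5 = -2 - 3/2 = -7/2.

-7/2


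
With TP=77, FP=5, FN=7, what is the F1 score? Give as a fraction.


Precision = 77/82 = 77/82. Recall = 77/84 = 11/12. F1 = 2*P*R/(P+R) = 77/83.

77/83


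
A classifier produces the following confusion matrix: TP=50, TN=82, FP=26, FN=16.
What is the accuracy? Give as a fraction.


Accuracy = (TP + TN) / (TP + TN + FP + FN) = (50 + 82) / 174 = 22/29.

22/29


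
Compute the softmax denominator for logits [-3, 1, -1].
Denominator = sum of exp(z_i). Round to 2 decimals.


Denom = e^-3=0.0498 + e^1=2.7183 + e^-1=0.3679. Sum = 3.1360, which rounds to 3.14.

3.14


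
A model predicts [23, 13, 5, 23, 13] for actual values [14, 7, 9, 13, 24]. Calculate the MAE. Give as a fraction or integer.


MAE = (1/5) * (|14-23|=9 + |7-13|=6 + |9-5|=4 + |13-23|=10 + |24-13|=11). Sum = 40. MAE = 8.

8


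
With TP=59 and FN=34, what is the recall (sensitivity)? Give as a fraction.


Recall = TP / (TP + FN) = 59 / 93 = 59/93.

59/93


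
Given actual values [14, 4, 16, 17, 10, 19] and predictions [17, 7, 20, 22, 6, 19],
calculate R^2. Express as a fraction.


Mean(y) = 40/3. SS_res = 75. SS_tot = 454/3. R^2 = 1 - 75/(454/3) = 229/454.

229/454


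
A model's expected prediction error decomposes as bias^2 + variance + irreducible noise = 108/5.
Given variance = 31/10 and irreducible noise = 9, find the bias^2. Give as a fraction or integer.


Total error = bias^2 + variance + irreducible noise. So bias^2 = 108/5 - 31/10 - 9 = 19/2.

19/2


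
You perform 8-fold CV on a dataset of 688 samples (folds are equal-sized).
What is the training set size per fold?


Each validation fold has 688/8 = 86 samples. Training set = 688 - 86 = 602.

602


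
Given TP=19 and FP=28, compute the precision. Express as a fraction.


Precision = TP / (TP + FP) = 19 / 47 = 19/47.

19/47


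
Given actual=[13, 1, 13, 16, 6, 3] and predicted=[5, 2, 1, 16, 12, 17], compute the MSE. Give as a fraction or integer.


MSE = (1/6) * ((13-5)^2=64 + (1-2)^2=1 + (13-1)^2=144 + (16-16)^2=0 + (6-12)^2=36 + (3-17)^2=196). Sum = 441. MSE = 147/2.

147/2


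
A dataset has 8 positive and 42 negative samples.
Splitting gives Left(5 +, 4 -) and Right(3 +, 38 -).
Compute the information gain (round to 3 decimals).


H(parent) = 0.6343. H(left) = 0.9911, H(right) = 0.3776. Weighted = (9/50)*0.9911 + (41/50)*0.3776 = 0.4880. IG = 0.6343 - 0.4880 = 0.1463, which rounds to 0.146.

0.146


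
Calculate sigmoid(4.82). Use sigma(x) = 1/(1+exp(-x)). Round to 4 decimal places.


sigma(4.82) = 1/(1+e^(-4.82)) = 1/(1+0.008067) = 1/1.008067 = 0.9920.

0.9920


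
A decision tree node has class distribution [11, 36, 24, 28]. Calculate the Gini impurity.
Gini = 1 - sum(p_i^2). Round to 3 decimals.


Total = 99. Proportions: 11/99, 36/99, 24/99, 28/99. sum(p_i^2) = 0.2833. Gini = 1 - 0.2833 = 0.7167, which rounds to 0.717.

0.717


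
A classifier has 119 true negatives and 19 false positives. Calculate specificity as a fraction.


Specificity = TN / (TN + FP) = 119 / 138 = 119/138.

119/138


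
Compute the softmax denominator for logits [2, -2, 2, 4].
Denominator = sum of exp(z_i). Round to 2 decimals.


Denom = e^2=7.3891 + e^-2=0.1353 + e^2=7.3891 + e^4=54.5982. Sum = 69.5117, which rounds to 69.51.

69.51


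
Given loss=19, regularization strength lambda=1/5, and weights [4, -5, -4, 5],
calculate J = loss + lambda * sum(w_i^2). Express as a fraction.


L2 sq norm = sum(w^2) = 82. J = 19 + 1/5 * 82 = 177/5.

177/5


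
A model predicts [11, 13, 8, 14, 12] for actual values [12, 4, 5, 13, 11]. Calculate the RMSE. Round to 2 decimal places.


MSE = 18.6000. RMSE = sqrt(18.6000) = 4.31.

4.31


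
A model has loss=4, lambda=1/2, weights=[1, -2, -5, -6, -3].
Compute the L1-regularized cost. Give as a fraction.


L1 norm = sum(|w|) = 17. J = 4 + 1/2 * 17 = 25/2.

25/2


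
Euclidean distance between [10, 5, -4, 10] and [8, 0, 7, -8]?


d = sqrt(sum of squared differences). (10-8)^2=4, (5-0)^2=25, (-4-7)^2=121, (10--8)^2=324. Sum = 474.

sqrt(474)


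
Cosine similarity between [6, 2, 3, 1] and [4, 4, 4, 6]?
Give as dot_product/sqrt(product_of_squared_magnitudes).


dot = 50. |a|^2 = 50, |b|^2 = 84. cos = 50/sqrt(4200).

50/sqrt(4200)


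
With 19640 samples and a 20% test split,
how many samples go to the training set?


Test set = 19640 * 20% = 3928. Training set = 19640 - 3928 = 15712.

15712


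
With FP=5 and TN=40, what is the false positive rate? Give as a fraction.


FPR = FP / (FP + TN) = 5 / 45 = 1/9.

1/9


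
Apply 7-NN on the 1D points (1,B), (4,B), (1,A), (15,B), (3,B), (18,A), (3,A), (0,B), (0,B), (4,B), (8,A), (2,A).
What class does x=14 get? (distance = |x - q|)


Distances: |1-14|=13, |4-14|=10, |1-14|=13, |15-14|=1, |3-14|=11, |18-14|=4, |3-14|=11, |0-14|=14, |0-14|=14, |4-14|=10, |8-14|=6, |2-14|=12. 7 nearest: (15,B), (18,A), (8,A), (4,B), (4,B), (3,A), (3,B). Counts: {'B': 4, 'A': 3}. Majority class: B.

B


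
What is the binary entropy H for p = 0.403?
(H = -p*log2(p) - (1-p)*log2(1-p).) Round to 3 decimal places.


H = -0.403*log2(0.403) - 0.597*log2(0.597) = 0.973.

0.973


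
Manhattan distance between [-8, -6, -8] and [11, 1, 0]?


d = sum of absolute differences: |-8-11|=19 + |-6-1|=7 + |-8-0|=8 = 34.

34


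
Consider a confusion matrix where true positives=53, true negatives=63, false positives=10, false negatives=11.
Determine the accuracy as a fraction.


Accuracy = (TP + TN) / (TP + TN + FP + FN) = (53 + 63) / 137 = 116/137.

116/137


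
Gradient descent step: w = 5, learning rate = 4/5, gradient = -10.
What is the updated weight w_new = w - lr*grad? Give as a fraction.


w_new = 5 - 4/5 * -10 = 5 - -8 = 13.

13


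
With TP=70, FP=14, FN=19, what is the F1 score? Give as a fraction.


Precision = 70/84 = 5/6. Recall = 70/89 = 70/89. F1 = 2*P*R/(P+R) = 140/173.

140/173


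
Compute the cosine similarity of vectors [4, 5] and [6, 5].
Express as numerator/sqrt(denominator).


dot = 49. |a|^2 = 41, |b|^2 = 61. cos = 49/sqrt(2501).

49/sqrt(2501)


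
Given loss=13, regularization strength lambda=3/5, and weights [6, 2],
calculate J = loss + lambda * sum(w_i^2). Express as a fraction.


L2 sq norm = sum(w^2) = 40. J = 13 + 3/5 * 40 = 37.

37


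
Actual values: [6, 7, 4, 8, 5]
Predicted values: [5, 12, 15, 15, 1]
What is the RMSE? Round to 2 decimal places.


MSE = 42.4000. RMSE = sqrt(42.4000) = 6.51.

6.51


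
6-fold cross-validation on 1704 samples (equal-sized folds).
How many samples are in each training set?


Each validation fold has 1704/6 = 284 samples. Training set = 1704 - 284 = 1420.

1420


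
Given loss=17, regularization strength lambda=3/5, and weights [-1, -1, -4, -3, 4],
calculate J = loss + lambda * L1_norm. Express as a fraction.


L1 norm = sum(|w|) = 13. J = 17 + 3/5 * 13 = 124/5.

124/5


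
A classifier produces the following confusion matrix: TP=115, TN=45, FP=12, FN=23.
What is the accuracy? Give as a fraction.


Accuracy = (TP + TN) / (TP + TN + FP + FN) = (115 + 45) / 195 = 32/39.

32/39


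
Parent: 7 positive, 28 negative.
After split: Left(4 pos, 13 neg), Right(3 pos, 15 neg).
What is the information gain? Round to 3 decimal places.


H(parent) = 0.7219. H(left) = 0.7871, H(right) = 0.6500. Weighted = (17/35)*0.7871 + (18/35)*0.6500 = 0.7166. IG = 0.7219 - 0.7166 = 0.0053, which rounds to 0.005.

0.005


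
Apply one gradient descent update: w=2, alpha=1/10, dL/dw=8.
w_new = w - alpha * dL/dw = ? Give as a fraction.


w_new = 2 - 1/10 * 8 = 2 - 4/5 = 6/5.

6/5


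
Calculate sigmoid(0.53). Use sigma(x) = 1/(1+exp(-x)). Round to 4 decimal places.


sigma(0.53) = 1/(1+e^(-0.53)) = 1/(1+0.588605) = 1/1.588605 = 0.6295.

0.6295


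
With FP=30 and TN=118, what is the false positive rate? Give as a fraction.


FPR = FP / (FP + TN) = 30 / 148 = 15/74.

15/74


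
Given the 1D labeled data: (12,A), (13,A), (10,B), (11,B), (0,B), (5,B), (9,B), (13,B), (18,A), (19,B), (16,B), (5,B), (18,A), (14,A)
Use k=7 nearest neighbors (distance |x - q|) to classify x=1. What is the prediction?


Distances: |12-1|=11, |13-1|=12, |10-1|=9, |11-1|=10, |0-1|=1, |5-1|=4, |9-1|=8, |13-1|=12, |18-1|=17, |19-1|=18, |16-1|=15, |5-1|=4, |18-1|=17, |14-1|=13. 7 nearest: (0,B), (5,B), (5,B), (9,B), (10,B), (11,B), (12,A). Counts: {'B': 6, 'A': 1}. Majority class: B.

B


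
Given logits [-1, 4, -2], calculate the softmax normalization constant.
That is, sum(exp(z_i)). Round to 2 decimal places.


Denom = e^-1=0.3679 + e^4=54.5982 + e^-2=0.1353. Sum = 55.1014, which rounds to 55.10.

55.10


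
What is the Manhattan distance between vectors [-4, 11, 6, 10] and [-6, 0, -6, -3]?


d = sum of absolute differences: |-4--6|=2 + |11-0|=11 + |6--6|=12 + |10--3|=13 = 38.

38


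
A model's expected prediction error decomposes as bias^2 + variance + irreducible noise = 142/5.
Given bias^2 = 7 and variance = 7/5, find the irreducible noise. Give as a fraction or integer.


Total error = bias^2 + variance + irreducible noise. So irreducible noise = 142/5 - 7 - 7/5 = 20.

20


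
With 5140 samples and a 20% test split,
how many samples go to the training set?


Test set = 5140 * 20% = 1028. Training set = 5140 - 1028 = 4112.

4112


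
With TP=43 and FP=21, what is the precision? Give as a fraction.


Precision = TP / (TP + FP) = 43 / 64 = 43/64.

43/64


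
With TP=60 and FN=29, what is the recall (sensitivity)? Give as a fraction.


Recall = TP / (TP + FN) = 60 / 89 = 60/89.

60/89


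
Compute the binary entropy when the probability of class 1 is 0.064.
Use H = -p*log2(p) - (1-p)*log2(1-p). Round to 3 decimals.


H = -0.064*log2(0.064) - 0.936*log2(0.936) = 0.343.

0.343


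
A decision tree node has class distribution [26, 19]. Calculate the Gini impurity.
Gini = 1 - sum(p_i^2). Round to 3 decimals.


Total = 45. Proportions: 26/45, 19/45. sum(p_i^2) = 0.5121. Gini = 1 - 0.5121 = 0.4879, which rounds to 0.488.

0.488


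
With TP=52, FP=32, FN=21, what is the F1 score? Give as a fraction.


Precision = 52/84 = 13/21. Recall = 52/73 = 52/73. F1 = 2*P*R/(P+R) = 104/157.

104/157


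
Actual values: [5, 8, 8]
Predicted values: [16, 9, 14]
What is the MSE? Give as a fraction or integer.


MSE = (1/3) * ((5-16)^2=121 + (8-9)^2=1 + (8-14)^2=36). Sum = 158. MSE = 158/3.

158/3


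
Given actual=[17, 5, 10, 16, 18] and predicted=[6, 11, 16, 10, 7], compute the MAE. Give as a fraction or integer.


MAE = (1/5) * (|17-6|=11 + |5-11|=6 + |10-16|=6 + |16-10|=6 + |18-7|=11). Sum = 40. MAE = 8.

8


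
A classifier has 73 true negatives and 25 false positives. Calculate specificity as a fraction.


Specificity = TN / (TN + FP) = 73 / 98 = 73/98.

73/98


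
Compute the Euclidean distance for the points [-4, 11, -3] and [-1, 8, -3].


d = sqrt(sum of squared differences). (-4--1)^2=9, (11-8)^2=9, (-3--3)^2=0. Sum = 18.

sqrt(18)


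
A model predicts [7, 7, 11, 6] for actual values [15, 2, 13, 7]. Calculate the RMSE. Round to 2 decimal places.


MSE = 23.5000. RMSE = sqrt(23.5000) = 4.85.

4.85


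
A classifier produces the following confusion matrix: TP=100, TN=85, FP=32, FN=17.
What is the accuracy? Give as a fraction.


Accuracy = (TP + TN) / (TP + TN + FP + FN) = (100 + 85) / 234 = 185/234.

185/234


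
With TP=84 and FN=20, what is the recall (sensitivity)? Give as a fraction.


Recall = TP / (TP + FN) = 84 / 104 = 21/26.

21/26


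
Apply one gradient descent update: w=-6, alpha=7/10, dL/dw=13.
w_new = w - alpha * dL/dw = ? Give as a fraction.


w_new = -6 - 7/10 * 13 = -6 - 91/10 = -151/10.

-151/10


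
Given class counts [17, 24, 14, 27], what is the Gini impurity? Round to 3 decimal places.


Total = 82. Proportions: 17/82, 24/82, 14/82, 27/82. sum(p_i^2) = 0.2662. Gini = 1 - 0.2662 = 0.7338, which rounds to 0.734.

0.734


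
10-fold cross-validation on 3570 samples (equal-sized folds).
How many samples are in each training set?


Each validation fold has 3570/10 = 357 samples. Training set = 3570 - 357 = 3213.

3213


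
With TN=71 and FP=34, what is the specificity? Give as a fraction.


Specificity = TN / (TN + FP) = 71 / 105 = 71/105.

71/105


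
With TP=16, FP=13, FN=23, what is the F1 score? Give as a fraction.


Precision = 16/29 = 16/29. Recall = 16/39 = 16/39. F1 = 2*P*R/(P+R) = 8/17.

8/17


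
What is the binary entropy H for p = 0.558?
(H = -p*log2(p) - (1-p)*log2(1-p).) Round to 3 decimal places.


H = -0.558*log2(0.558) - 0.442*log2(0.442) = 0.990.

0.990


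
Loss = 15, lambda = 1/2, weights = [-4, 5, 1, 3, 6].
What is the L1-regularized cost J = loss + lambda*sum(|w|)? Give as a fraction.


L1 norm = sum(|w|) = 19. J = 15 + 1/2 * 19 = 49/2.

49/2


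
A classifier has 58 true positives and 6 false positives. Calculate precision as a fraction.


Precision = TP / (TP + FP) = 58 / 64 = 29/32.

29/32


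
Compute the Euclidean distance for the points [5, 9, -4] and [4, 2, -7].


d = sqrt(sum of squared differences). (5-4)^2=1, (9-2)^2=49, (-4--7)^2=9. Sum = 59.

sqrt(59)


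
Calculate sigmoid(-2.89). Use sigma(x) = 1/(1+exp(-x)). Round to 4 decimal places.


sigma(-2.89) = 1/(1+e^(2.89)) = 1/(1+17.993310) = 1/18.993310 = 0.0527.

0.0527


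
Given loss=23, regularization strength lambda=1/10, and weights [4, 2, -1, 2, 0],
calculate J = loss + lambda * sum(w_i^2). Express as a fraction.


L2 sq norm = sum(w^2) = 25. J = 23 + 1/10 * 25 = 51/2.

51/2


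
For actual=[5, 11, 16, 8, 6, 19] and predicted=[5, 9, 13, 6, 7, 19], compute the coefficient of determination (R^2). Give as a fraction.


Mean(y) = 65/6. SS_res = 18. SS_tot = 953/6. R^2 = 1 - 18/(953/6) = 845/953.

845/953


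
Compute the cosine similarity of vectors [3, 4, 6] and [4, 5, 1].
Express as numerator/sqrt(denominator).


dot = 38. |a|^2 = 61, |b|^2 = 42. cos = 38/sqrt(2562).

38/sqrt(2562)


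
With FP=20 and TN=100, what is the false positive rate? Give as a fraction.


FPR = FP / (FP + TN) = 20 / 120 = 1/6.

1/6


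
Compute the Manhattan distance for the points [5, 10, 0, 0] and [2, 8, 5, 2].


d = sum of absolute differences: |5-2|=3 + |10-8|=2 + |0-5|=5 + |0-2|=2 = 12.

12


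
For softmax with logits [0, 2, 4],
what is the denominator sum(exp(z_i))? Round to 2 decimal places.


Denom = e^0=1.0000 + e^2=7.3891 + e^4=54.5982. Sum = 62.9873, which rounds to 62.99.

62.99


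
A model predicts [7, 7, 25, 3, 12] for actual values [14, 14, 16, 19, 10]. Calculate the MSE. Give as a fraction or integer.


MSE = (1/5) * ((14-7)^2=49 + (14-7)^2=49 + (16-25)^2=81 + (19-3)^2=256 + (10-12)^2=4). Sum = 439. MSE = 439/5.

439/5


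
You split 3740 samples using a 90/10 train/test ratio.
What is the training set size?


Test set = 3740 * 10% = 374. Training set = 3740 - 374 = 3366.

3366


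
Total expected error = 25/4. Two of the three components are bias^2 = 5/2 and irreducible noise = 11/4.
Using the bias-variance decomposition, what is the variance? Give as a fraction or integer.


Total error = bias^2 + variance + irreducible noise. So variance = 25/4 - 5/2 - 11/4 = 1.

1


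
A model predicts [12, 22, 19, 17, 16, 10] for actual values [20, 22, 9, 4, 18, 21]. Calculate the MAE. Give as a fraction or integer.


MAE = (1/6) * (|20-12|=8 + |22-22|=0 + |9-19|=10 + |4-17|=13 + |18-16|=2 + |21-10|=11). Sum = 44. MAE = 22/3.

22/3


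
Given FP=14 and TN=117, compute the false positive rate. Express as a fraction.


FPR = FP / (FP + TN) = 14 / 131 = 14/131.

14/131


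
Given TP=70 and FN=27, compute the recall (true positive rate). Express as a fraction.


Recall = TP / (TP + FN) = 70 / 97 = 70/97.

70/97


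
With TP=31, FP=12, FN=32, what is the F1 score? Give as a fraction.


Precision = 31/43 = 31/43. Recall = 31/63 = 31/63. F1 = 2*P*R/(P+R) = 31/53.

31/53


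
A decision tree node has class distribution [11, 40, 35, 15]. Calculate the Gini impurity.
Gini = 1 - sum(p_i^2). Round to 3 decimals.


Total = 101. Proportions: 11/101, 40/101, 35/101, 15/101. sum(p_i^2) = 0.3109. Gini = 1 - 0.3109 = 0.6891, which rounds to 0.689.

0.689


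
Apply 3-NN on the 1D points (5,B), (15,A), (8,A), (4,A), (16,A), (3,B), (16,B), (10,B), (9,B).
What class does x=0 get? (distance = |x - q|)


Distances: |5-0|=5, |15-0|=15, |8-0|=8, |4-0|=4, |16-0|=16, |3-0|=3, |16-0|=16, |10-0|=10, |9-0|=9. 3 nearest: (3,B), (4,A), (5,B). Counts: {'B': 2, 'A': 1}. Majority class: B.

B


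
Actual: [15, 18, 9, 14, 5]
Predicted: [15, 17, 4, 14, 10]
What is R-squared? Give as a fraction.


Mean(y) = 61/5. SS_res = 51. SS_tot = 534/5. R^2 = 1 - 51/(534/5) = 93/178.

93/178


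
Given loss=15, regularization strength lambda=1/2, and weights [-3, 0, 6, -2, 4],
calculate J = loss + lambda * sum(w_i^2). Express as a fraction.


L2 sq norm = sum(w^2) = 65. J = 15 + 1/2 * 65 = 95/2.

95/2


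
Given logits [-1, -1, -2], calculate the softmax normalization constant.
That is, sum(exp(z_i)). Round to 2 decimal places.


Denom = e^-1=0.3679 + e^-1=0.3679 + e^-2=0.1353. Sum = 0.8711, which rounds to 0.87.

0.87


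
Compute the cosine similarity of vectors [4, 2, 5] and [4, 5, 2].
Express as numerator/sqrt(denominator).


dot = 36. |a|^2 = 45, |b|^2 = 45. cos = 36/sqrt(2025).

36/sqrt(2025)


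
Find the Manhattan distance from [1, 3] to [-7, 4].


d = sum of absolute differences: |1--7|=8 + |3-4|=1 = 9.

9


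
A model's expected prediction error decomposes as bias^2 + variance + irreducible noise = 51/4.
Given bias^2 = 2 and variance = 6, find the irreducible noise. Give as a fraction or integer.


Total error = bias^2 + variance + irreducible noise. So irreducible noise = 51/4 - 2 - 6 = 19/4.

19/4


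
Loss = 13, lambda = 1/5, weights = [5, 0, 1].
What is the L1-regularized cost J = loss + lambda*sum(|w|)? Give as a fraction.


L1 norm = sum(|w|) = 6. J = 13 + 1/5 * 6 = 71/5.

71/5


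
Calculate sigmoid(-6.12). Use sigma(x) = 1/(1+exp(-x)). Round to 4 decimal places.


sigma(-6.12) = 1/(1+e^(6.12)) = 1/(1+454.864694) = 1/455.864694 = 0.0022.

0.0022


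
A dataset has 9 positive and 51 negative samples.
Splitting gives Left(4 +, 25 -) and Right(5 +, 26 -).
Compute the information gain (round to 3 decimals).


H(parent) = 0.6098. H(left) = 0.5788, H(right) = 0.6374. Weighted = (29/60)*0.5788 + (31/60)*0.6374 = 0.6091. IG = 0.6098 - 0.6091 = 0.0007, which rounds to 0.001.

0.001


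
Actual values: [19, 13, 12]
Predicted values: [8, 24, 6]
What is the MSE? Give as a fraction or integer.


MSE = (1/3) * ((19-8)^2=121 + (13-24)^2=121 + (12-6)^2=36). Sum = 278. MSE = 278/3.

278/3


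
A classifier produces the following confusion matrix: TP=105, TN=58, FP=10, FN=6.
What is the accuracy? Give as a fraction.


Accuracy = (TP + TN) / (TP + TN + FP + FN) = (105 + 58) / 179 = 163/179.

163/179


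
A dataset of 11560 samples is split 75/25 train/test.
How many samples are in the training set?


Test set = 11560 * 25% = 2890. Training set = 11560 - 2890 = 8670.

8670


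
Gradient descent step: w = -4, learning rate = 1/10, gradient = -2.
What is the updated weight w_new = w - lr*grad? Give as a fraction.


w_new = -4 - 1/10 * -2 = -4 - -1/5 = -19/5.

-19/5


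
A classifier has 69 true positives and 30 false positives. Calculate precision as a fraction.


Precision = TP / (TP + FP) = 69 / 99 = 23/33.

23/33


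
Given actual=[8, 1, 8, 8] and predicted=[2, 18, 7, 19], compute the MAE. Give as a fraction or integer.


MAE = (1/4) * (|8-2|=6 + |1-18|=17 + |8-7|=1 + |8-19|=11). Sum = 35. MAE = 35/4.

35/4


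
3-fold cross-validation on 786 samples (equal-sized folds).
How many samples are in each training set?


Each validation fold has 786/3 = 262 samples. Training set = 786 - 262 = 524.

524


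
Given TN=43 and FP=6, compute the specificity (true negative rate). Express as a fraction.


Specificity = TN / (TN + FP) = 43 / 49 = 43/49.

43/49


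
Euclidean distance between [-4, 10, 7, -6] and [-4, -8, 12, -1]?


d = sqrt(sum of squared differences). (-4--4)^2=0, (10--8)^2=324, (7-12)^2=25, (-6--1)^2=25. Sum = 374.

sqrt(374)


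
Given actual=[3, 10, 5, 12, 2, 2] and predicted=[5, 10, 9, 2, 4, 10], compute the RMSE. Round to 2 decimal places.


MSE = 31.3333. RMSE = sqrt(31.3333) = 5.60.

5.60


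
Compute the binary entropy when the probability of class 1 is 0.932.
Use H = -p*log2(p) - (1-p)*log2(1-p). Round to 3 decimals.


H = -0.932*log2(0.932) - 0.068*log2(0.068) = 0.358.

0.358


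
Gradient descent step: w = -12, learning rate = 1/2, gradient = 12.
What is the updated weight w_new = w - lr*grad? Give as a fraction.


w_new = -12 - 1/2 * 12 = -12 - 6 = -18.

-18


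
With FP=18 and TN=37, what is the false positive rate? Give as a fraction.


FPR = FP / (FP + TN) = 18 / 55 = 18/55.

18/55


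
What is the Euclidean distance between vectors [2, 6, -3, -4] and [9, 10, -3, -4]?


d = sqrt(sum of squared differences). (2-9)^2=49, (6-10)^2=16, (-3--3)^2=0, (-4--4)^2=0. Sum = 65.

sqrt(65)


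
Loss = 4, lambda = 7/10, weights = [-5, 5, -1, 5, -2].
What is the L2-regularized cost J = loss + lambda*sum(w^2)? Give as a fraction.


L2 sq norm = sum(w^2) = 80. J = 4 + 7/10 * 80 = 60.

60


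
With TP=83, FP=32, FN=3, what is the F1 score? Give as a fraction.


Precision = 83/115 = 83/115. Recall = 83/86 = 83/86. F1 = 2*P*R/(P+R) = 166/201.

166/201


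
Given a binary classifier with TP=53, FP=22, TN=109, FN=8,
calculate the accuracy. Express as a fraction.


Accuracy = (TP + TN) / (TP + TN + FP + FN) = (53 + 109) / 192 = 27/32.

27/32


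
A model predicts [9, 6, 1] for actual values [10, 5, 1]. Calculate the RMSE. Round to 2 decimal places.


MSE = 0.6667. RMSE = sqrt(0.6667) = 0.82.

0.82


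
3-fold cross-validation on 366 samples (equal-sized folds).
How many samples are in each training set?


Each validation fold has 366/3 = 122 samples. Training set = 366 - 122 = 244.

244


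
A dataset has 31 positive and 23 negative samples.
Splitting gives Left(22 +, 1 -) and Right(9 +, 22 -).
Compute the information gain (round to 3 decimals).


H(parent) = 0.9841. H(left) = 0.2580, H(right) = 0.8691. Weighted = (23/54)*0.2580 + (31/54)*0.8691 = 0.6088. IG = 0.9841 - 0.6088 = 0.3753, which rounds to 0.375.

0.375


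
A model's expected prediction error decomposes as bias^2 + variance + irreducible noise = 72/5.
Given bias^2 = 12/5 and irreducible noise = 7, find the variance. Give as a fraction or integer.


Total error = bias^2 + variance + irreducible noise. So variance = 72/5 - 12/5 - 7 = 5.

5


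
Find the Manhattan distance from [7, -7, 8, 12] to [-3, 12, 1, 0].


d = sum of absolute differences: |7--3|=10 + |-7-12|=19 + |8-1|=7 + |12-0|=12 = 48.

48


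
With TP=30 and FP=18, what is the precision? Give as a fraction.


Precision = TP / (TP + FP) = 30 / 48 = 5/8.

5/8


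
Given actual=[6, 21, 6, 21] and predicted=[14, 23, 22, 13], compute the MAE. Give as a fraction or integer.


MAE = (1/4) * (|6-14|=8 + |21-23|=2 + |6-22|=16 + |21-13|=8). Sum = 34. MAE = 17/2.

17/2


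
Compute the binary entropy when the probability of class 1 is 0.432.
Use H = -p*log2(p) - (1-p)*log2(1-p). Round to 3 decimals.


H = -0.432*log2(0.432) - 0.568*log2(0.568) = 0.987.

0.987


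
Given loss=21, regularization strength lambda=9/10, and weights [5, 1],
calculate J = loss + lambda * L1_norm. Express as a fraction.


L1 norm = sum(|w|) = 6. J = 21 + 9/10 * 6 = 132/5.

132/5


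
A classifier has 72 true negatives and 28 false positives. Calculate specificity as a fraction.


Specificity = TN / (TN + FP) = 72 / 100 = 18/25.

18/25


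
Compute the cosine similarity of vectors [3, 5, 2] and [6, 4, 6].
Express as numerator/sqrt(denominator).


dot = 50. |a|^2 = 38, |b|^2 = 88. cos = 50/sqrt(3344).

50/sqrt(3344)


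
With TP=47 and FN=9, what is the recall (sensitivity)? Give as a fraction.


Recall = TP / (TP + FN) = 47 / 56 = 47/56.

47/56


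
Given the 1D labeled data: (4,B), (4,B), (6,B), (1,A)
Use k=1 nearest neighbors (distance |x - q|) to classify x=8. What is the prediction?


Distances: |4-8|=4, |4-8|=4, |6-8|=2, |1-8|=7. 1 nearest: (6,B). Counts: {'B': 1}. Majority class: B.

B


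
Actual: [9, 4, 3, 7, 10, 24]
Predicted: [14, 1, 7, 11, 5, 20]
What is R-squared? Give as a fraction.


Mean(y) = 19/2. SS_res = 107. SS_tot = 579/2. R^2 = 1 - 107/(579/2) = 365/579.

365/579


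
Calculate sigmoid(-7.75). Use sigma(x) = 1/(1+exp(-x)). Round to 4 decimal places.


sigma(-7.75) = 1/(1+e^(7.75)) = 1/(1+2321.572415) = 1/2322.572415 = 0.0004.

0.0004


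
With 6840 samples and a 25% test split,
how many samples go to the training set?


Test set = 6840 * 25% = 1710. Training set = 6840 - 1710 = 5130.

5130


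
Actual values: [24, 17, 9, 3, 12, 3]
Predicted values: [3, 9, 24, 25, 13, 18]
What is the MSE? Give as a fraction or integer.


MSE = (1/6) * ((24-3)^2=441 + (17-9)^2=64 + (9-24)^2=225 + (3-25)^2=484 + (12-13)^2=1 + (3-18)^2=225). Sum = 1440. MSE = 240.

240


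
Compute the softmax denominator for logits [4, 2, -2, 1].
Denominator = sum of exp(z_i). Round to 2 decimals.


Denom = e^4=54.5982 + e^2=7.3891 + e^-2=0.1353 + e^1=2.7183. Sum = 64.8409, which rounds to 64.84.

64.84


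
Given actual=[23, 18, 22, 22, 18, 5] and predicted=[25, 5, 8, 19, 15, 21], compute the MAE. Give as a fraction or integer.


MAE = (1/6) * (|23-25|=2 + |18-5|=13 + |22-8|=14 + |22-19|=3 + |18-15|=3 + |5-21|=16). Sum = 51. MAE = 17/2.

17/2


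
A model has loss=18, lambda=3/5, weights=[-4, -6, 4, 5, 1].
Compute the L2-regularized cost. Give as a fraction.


L2 sq norm = sum(w^2) = 94. J = 18 + 3/5 * 94 = 372/5.

372/5


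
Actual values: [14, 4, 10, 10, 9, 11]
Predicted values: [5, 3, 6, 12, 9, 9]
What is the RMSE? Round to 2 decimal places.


MSE = 17.6667. RMSE = sqrt(17.6667) = 4.20.

4.20


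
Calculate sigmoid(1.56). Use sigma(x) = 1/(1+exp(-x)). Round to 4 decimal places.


sigma(1.56) = 1/(1+e^(-1.56)) = 1/(1+0.210136) = 1/1.210136 = 0.8264.

0.8264


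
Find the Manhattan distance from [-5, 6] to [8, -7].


d = sum of absolute differences: |-5-8|=13 + |6--7|=13 = 26.

26


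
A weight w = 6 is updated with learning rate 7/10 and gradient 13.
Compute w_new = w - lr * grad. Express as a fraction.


w_new = 6 - 7/10 * 13 = 6 - 91/10 = -31/10.

-31/10


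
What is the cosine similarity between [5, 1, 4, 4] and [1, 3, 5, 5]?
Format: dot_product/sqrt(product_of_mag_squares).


dot = 48. |a|^2 = 58, |b|^2 = 60. cos = 48/sqrt(3480).

48/sqrt(3480)


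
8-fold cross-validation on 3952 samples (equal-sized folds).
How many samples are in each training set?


Each validation fold has 3952/8 = 494 samples. Training set = 3952 - 494 = 3458.

3458


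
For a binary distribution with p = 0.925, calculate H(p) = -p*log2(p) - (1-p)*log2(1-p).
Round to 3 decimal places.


H = -0.925*log2(0.925) - 0.075*log2(0.075) = 0.384.

0.384


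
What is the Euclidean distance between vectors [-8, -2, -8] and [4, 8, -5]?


d = sqrt(sum of squared differences). (-8-4)^2=144, (-2-8)^2=100, (-8--5)^2=9. Sum = 253.

sqrt(253)


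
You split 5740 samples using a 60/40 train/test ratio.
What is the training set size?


Test set = 5740 * 40% = 2296. Training set = 5740 - 2296 = 3444.

3444


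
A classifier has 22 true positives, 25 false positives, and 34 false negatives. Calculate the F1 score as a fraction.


Precision = 22/47 = 22/47. Recall = 22/56 = 11/28. F1 = 2*P*R/(P+R) = 44/103.

44/103
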